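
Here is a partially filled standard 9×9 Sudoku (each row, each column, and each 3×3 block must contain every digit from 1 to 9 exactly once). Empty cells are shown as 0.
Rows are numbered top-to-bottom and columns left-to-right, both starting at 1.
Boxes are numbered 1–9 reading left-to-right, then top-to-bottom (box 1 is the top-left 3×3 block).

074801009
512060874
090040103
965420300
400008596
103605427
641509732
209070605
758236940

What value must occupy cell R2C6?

3

Row 2 already contains {1, 2, 4, 5, 6, 7, 8}.
Column 6 already contains {1, 5, 6, 8, 9}.
Its 3×3 block (box 2) already contains {1, 4, 6, 8}.
The only value from 1–9 not eliminated is 3, so R2C6 = 3.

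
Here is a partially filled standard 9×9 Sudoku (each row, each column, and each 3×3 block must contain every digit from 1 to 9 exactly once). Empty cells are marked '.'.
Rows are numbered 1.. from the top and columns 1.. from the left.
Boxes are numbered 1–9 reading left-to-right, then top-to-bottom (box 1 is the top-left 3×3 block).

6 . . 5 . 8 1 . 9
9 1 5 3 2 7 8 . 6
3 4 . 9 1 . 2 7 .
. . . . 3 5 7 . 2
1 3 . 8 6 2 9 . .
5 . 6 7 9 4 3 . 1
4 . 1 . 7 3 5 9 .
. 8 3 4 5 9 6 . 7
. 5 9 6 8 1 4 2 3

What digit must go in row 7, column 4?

Row 7 already contains {1, 3, 4, 5, 7, 9}.
Column 4 already contains {3, 4, 5, 6, 7, 8, 9}.
Its 3×3 block (box 8) already contains {1, 3, 4, 5, 6, 7, 8, 9}.
The only value from 1–9 not eliminated is 2, so row 7, column 4 = 2.

2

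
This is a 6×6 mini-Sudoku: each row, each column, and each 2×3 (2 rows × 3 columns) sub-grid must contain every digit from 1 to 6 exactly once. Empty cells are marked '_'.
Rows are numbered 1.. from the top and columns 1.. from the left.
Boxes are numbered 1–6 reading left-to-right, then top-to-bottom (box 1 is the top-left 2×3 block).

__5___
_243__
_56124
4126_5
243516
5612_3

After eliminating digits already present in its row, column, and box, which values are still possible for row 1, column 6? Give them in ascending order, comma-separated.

Row 1 already contains {5}.
Column 6 already contains {3, 4, 5, 6}.
Its 2×3 block (box 2) already contains {3}.
Removing those from 1–6 leaves {1, 2} as the candidates for row 1, column 6.

1,2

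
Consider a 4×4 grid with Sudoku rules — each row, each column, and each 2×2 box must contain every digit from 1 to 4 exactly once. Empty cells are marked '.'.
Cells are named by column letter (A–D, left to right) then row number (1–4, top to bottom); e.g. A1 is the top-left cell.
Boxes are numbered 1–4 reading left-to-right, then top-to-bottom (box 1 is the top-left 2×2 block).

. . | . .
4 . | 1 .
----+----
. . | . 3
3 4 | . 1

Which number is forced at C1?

Cell C1 itself could take any of {2, 3, 4} by direct elimination.
Consider where 3 can go in box 2.
D1 is out (column D already has a 3).
D2 is out (column D already has a 3).
So the only cell in box 2 that can hold 3 is C1.
Therefore C1 = 3.

3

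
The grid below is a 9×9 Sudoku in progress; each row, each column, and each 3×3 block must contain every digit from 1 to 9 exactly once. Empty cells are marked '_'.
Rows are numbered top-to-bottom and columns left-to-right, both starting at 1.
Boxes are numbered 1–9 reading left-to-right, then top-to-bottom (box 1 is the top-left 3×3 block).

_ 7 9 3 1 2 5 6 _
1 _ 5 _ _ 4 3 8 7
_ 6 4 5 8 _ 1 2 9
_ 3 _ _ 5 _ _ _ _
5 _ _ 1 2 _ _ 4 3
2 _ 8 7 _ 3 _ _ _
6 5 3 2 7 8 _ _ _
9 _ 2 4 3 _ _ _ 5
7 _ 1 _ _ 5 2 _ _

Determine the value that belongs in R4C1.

Row 4 already contains {3, 5}.
Column 1 already contains {1, 2, 5, 6, 7, 9}.
Its 3×3 block (box 4) already contains {2, 3, 5, 8}.
The only value from 1–9 not eliminated is 4, so R4C1 = 4.

4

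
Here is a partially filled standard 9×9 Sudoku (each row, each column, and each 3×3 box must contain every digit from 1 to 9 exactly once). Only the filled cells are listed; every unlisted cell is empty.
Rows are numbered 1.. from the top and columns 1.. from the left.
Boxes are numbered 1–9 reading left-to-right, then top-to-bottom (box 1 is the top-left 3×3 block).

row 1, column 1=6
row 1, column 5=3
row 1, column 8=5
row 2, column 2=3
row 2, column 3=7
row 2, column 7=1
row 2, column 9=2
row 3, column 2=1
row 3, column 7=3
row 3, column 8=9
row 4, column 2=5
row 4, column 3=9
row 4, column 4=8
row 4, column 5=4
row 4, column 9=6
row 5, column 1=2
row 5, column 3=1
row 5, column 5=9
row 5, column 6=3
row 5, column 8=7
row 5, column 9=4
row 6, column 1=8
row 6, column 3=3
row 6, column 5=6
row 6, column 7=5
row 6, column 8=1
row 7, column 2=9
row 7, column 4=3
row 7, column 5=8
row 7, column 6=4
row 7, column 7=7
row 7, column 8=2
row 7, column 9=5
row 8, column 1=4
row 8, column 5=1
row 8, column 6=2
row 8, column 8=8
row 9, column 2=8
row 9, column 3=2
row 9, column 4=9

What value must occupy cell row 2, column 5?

Row 2 already contains {1, 2, 3, 7}.
Column 5 already contains {1, 3, 4, 6, 8, 9}.
Its 3×3 block (box 2) already contains {3}.
The only value from 1–9 not eliminated is 5, so row 2, column 5 = 5.

5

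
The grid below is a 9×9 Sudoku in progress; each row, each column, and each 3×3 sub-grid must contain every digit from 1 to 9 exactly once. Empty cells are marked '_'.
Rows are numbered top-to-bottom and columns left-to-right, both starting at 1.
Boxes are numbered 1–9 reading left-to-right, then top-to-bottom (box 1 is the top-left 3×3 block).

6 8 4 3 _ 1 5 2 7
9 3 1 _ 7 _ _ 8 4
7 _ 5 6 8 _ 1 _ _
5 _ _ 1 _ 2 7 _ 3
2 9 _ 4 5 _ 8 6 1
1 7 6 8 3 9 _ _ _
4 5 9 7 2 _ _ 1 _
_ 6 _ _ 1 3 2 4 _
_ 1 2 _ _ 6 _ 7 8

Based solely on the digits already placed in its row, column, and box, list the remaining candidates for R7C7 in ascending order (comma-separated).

3,6

Row 7 already contains {1, 2, 4, 5, 7, 9}.
Column 7 already contains {1, 2, 5, 7, 8}.
Its 3×3 block (box 9) already contains {1, 2, 4, 7, 8}.
Removing those from 1–9 leaves {3, 6} as the candidates for R7C7.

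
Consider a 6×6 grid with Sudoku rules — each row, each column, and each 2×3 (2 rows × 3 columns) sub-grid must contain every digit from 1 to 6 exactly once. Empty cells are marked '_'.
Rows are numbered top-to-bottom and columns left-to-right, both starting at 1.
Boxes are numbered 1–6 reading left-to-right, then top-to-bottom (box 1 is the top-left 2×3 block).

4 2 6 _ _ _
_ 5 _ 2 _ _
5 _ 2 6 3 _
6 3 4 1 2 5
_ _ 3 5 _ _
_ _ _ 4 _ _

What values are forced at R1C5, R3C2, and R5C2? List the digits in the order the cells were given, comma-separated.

5,1,4

For R1C5:
  Consider where 5 can go in column 5.
  R2C5 is out (row 2 already has a 5).
  R5C5 is out (row 5 already has a 5).
  R6C5 is out (box 6 already has a 5).
  So the only cell in column 5 that can hold 5 is R1C5.
  So R1C5 = 5.
For R3C2:
  Row 3 already contains {2, 3, 5, 6}.
  Column 2 already contains {2, 3, 5}.
  Its 2×3 block (box 3) already contains {2, 3, 4, 5, 6}.
  The only value from 1–6 not eliminated is 1, so R3C2 = 1.
For R5C2:
  Consider where 4 can go in column 2.
  R3C2 is out (box 3 already has a 4).
  R6C2 is out (row 6 already has a 4).
  So the only cell in column 2 that can hold 4 is R5C2.
  So R5C2 = 4.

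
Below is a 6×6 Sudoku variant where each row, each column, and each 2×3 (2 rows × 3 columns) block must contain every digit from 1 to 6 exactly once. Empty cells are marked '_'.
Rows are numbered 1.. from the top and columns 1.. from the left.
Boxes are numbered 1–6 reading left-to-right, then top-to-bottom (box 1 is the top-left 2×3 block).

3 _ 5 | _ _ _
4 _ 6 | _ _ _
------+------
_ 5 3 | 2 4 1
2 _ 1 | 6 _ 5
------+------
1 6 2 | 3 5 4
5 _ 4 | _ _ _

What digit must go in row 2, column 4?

Cell row 2, column 4 itself could take any of {1, 5} by direct elimination.
Consider where 5 can go in row 2.
row 2, column 2 is out (column 2 already has a 5).
row 2, column 5 is out (column 5 already has a 5).
row 2, column 6 is out (column 6 already has a 5).
So the only cell in row 2 that can hold 5 is row 2, column 4.
Therefore row 2, column 4 = 5.

5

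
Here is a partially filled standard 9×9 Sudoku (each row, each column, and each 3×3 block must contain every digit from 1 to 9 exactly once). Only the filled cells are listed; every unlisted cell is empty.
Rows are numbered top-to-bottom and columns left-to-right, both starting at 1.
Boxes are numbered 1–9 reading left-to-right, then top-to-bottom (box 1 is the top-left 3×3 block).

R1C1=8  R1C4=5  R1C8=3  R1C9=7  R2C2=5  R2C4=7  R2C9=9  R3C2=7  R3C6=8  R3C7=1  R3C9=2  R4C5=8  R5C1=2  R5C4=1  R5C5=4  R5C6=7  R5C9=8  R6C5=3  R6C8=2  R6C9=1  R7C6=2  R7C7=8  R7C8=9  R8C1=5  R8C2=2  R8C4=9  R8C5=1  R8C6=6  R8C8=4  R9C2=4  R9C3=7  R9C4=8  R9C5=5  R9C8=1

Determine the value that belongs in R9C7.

Cell R9C7 itself could take any of {2, 3, 6} by direct elimination.
Consider where 2 can go in box 9.
R7C9 is out (row 7 already has a 2).
R8C7 is out (row 8 already has a 2).
R8C9 is out (row 8 already has a 2).
R9C9 is out (column 9 already has a 2).
So the only cell in box 9 that can hold 2 is R9C7.
Therefore R9C7 = 2.

2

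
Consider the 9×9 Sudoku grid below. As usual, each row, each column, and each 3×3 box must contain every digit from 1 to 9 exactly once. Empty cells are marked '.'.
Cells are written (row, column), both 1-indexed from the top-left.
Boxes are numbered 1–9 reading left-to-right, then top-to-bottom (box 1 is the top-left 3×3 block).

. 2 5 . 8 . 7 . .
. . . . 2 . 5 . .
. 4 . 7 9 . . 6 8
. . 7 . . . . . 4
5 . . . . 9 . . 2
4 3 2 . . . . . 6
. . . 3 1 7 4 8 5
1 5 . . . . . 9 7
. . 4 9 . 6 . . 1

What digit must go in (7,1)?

Cell (7,1) itself could take any of {2, 6, 9} by direct elimination.
Consider where 2 can go in row 7.
(7,2) is out (column 2 already has a 2).
(7,3) is out (column 3 already has a 2).
So the only cell in row 7 that can hold 2 is (7,1).
Therefore (7,1) = 2.

2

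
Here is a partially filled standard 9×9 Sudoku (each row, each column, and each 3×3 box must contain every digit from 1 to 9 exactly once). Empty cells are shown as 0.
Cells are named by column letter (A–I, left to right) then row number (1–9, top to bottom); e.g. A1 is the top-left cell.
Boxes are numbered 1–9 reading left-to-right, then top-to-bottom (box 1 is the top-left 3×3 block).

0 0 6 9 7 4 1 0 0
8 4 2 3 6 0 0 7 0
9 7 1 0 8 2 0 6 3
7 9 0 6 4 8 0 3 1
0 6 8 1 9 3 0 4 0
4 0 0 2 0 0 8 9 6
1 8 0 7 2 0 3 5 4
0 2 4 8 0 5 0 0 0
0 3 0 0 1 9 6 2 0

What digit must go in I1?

Cell I1 itself could take any of {2, 5, 8} by direct elimination.
Consider where 2 can go in row 1.
A1 is out (box 1 already has a 2).
B1 is out (column B already has a 2).
H1 is out (column H already has a 2).
So the only cell in row 1 that can hold 2 is I1.
Therefore I1 = 2.

2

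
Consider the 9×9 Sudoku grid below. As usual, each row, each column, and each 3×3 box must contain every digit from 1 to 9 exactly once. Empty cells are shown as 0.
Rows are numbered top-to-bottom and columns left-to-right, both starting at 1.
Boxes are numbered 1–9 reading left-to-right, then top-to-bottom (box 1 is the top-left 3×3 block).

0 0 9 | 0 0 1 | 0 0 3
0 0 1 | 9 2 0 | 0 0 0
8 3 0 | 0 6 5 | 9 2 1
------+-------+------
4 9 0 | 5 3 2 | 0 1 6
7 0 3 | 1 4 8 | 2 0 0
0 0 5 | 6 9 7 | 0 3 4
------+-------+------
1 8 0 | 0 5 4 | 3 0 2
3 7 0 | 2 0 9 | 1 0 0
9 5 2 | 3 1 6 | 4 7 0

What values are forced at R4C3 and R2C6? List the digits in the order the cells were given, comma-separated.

For R4C3:
  Row 4 already contains {1, 2, 3, 4, 5, 6, 9}.
  Column 3 already contains {1, 2, 3, 5, 9}.
  Its 3×3 block (box 4) already contains {3, 4, 5, 7, 9}.
  The only value from 1–9 not eliminated is 8, so R4C3 = 8.
For R2C6:
  Row 2 already contains {1, 2, 9}.
  Column 6 already contains {1, 2, 4, 5, 6, 7, 8, 9}.
  Its 3×3 block (box 2) already contains {1, 2, 5, 6, 9}.
  The only value from 1–9 not eliminated is 3, so R2C6 = 3.

8,3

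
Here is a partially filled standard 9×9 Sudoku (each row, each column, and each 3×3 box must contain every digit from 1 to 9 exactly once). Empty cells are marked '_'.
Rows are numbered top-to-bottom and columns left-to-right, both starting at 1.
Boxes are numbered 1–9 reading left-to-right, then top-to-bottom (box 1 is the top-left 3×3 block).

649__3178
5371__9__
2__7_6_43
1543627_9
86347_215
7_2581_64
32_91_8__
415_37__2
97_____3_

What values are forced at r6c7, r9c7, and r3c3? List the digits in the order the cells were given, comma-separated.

For r6c7:
  Row 6 already contains {1, 2, 4, 5, 6, 7, 8}.
  Column 7 already contains {1, 2, 7, 8, 9}.
  Its 3×3 block (box 6) already contains {1, 2, 4, 5, 6, 7, 9}.
  The only value from 1–9 not eliminated is 3, so r6c7 = 3.
For r9c7:
  Consider where 4 can go in column 7.
  r3c7 is out (row 3 already has a 4).
  r6c7 is out (row 6 already has a 4).
  r8c7 is out (row 8 already has a 4).
  So the only cell in column 7 that can hold 4 is r9c7.
  So r9c7 = 4.
For r3c3:
  Consider where 1 can go in row 3.
  r3c2 is out (column 2 already has a 1).
  r3c5 is out (column 5 already has a 1).
  r3c7 is out (column 7 already has a 1).
  So the only cell in row 3 that can hold 1 is r3c3.
  So r3c3 = 1.

3,4,1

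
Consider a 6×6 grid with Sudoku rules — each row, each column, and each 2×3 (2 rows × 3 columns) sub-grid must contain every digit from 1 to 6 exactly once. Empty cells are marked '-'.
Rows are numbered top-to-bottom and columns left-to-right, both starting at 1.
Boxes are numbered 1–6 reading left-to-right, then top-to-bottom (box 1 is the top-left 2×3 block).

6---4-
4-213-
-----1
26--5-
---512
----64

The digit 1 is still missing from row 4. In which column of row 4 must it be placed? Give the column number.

Consider where 1 can go in row 4.
R4C4 is out (column 4 already has a 1).
R4C6 is out (column 6 already has a 1).
So the only cell in row 4 that can hold 1 is R4C3.
That is column 3.

3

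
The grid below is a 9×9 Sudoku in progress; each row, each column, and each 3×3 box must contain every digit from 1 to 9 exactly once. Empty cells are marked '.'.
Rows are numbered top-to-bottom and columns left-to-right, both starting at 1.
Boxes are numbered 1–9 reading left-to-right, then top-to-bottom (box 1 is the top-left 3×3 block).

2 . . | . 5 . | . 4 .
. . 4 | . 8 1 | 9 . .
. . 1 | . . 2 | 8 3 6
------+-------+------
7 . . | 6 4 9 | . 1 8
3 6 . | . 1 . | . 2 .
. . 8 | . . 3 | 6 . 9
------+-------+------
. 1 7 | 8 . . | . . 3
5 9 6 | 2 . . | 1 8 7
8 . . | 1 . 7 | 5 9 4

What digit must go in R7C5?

9

Cell R7C5 itself could take any of {6, 9} by direct elimination.
Consider where 9 can go in row 7.
R7C1 is out (box 7 already has a 9).
R7C6 is out (column 6 already has a 9).
R7C7 is out (column 7 already has a 9).
R7C8 is out (column 8 already has a 9).
So the only cell in row 7 that can hold 9 is R7C5.
Therefore R7C5 = 9.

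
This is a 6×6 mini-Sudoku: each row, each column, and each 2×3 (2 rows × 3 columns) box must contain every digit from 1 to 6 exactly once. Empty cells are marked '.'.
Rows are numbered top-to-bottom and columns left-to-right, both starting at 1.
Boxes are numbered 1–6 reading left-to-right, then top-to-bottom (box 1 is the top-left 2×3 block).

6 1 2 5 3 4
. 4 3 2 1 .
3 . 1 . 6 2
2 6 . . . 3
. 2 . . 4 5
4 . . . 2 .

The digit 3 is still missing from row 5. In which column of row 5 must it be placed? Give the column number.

4

Consider where 3 can go in row 5.
r5c1 is out (column 1 already has a 3).
r5c3 is out (column 3 already has a 3).
So the only cell in row 5 that can hold 3 is r5c4.
That is column 4.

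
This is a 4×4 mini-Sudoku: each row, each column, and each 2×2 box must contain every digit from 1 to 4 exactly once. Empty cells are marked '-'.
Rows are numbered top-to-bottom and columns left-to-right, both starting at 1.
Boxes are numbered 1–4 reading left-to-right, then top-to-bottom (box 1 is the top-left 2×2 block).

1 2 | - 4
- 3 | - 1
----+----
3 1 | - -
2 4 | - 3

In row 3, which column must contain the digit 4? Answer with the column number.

Consider where 4 can go in row 3.
r3c4 is out (column 4 already has a 4).
So the only cell in row 3 that can hold 4 is r3c3.
That is column 3.

3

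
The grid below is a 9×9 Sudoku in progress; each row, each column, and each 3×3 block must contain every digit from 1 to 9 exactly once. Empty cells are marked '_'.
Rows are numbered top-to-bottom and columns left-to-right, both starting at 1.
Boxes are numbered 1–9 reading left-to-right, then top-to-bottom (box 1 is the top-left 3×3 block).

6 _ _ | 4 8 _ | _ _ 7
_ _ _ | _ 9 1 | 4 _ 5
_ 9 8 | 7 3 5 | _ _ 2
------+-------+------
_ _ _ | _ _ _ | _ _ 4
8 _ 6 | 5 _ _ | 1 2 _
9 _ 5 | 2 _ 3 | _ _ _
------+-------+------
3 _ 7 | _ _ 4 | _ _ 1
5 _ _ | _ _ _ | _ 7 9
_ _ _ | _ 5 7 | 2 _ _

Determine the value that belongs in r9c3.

Cell r9c3 itself could take any of {1, 4, 9} by direct elimination.
Consider where 9 can go in box 7.
r7c2 is out (column 2 already has a 9).
r8c2 is out (row 8 already has a 9).
r8c3 is out (row 8 already has a 9).
r9c1 is out (column 1 already has a 9).
r9c2 is out (column 2 already has a 9).
So the only cell in box 7 that can hold 9 is r9c3.
Therefore r9c3 = 9.

9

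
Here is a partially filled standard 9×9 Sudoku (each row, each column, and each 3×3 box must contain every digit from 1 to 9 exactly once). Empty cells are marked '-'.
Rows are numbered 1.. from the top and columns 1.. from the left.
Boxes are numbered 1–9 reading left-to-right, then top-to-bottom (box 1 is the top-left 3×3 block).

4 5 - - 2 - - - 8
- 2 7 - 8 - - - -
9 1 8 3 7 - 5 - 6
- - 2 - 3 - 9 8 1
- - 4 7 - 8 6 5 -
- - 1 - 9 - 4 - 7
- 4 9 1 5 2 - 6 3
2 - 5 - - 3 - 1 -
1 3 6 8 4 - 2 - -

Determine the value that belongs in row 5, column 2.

9

Row 5 already contains {4, 5, 6, 7, 8}.
Column 2 already contains {1, 2, 3, 4, 5}.
Its 3×3 block (box 4) already contains {1, 2, 4}.
The only value from 1–9 not eliminated is 9, so row 5, column 2 = 9.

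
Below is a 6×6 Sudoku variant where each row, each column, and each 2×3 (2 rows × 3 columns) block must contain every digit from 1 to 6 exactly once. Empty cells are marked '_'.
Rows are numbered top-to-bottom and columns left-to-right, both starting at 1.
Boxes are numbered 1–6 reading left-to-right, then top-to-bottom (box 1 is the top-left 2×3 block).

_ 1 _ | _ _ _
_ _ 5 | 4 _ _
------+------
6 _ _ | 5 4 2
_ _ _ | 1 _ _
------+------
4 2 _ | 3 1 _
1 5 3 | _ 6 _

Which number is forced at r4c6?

Cell r4c6 itself could take any of {3, 6} by direct elimination.
Consider where 6 can go in box 4.
r4c5 is out (column 5 already has a 6).
So the only cell in box 4 that can hold 6 is r4c6.
Therefore r4c6 = 6.

6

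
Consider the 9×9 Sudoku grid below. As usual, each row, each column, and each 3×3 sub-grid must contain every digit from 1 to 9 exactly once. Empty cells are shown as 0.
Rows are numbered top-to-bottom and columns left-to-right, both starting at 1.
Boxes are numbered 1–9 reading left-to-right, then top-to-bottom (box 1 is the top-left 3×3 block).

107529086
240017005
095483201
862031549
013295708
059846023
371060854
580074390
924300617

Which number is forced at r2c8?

Row 2 already contains {1, 2, 4, 5, 7}.
Column 8 already contains {1, 2, 4, 5, 8, 9}.
Its 3×3 block (box 3) already contains {1, 2, 5, 6, 8}.
The only value from 1–9 not eliminated is 3, so r2c8 = 3.

3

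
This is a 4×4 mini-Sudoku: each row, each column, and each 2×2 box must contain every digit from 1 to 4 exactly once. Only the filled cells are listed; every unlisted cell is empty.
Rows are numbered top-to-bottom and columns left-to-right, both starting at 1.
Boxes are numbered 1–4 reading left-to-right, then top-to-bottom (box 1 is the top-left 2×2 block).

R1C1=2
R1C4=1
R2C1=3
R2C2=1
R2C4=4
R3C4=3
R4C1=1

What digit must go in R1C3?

3

Row 1 already contains {1, 2}.
Column 3 already contains {}.
Its 2×2 block (box 2) already contains {1, 4}.
The only value from 1–4 not eliminated is 3, so R1C3 = 3.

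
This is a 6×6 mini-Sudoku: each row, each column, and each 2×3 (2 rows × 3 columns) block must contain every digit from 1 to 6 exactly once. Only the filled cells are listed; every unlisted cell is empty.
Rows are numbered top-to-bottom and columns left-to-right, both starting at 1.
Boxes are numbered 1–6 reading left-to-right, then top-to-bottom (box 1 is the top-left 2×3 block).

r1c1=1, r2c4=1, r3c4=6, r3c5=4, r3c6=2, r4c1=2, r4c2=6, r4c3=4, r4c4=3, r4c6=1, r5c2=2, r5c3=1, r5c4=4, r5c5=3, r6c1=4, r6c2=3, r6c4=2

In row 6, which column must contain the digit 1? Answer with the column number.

Consider where 1 can go in row 6.
r6c3 is out (column 3 already has a 1).
r6c6 is out (column 6 already has a 1).
So the only cell in row 6 that can hold 1 is r6c5.
That is column 5.

5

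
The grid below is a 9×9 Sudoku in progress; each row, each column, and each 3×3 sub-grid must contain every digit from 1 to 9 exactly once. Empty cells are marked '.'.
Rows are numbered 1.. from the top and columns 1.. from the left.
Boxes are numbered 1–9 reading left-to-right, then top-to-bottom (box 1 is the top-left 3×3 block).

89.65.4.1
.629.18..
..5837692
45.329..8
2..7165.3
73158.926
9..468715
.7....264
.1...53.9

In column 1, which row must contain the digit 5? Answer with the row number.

8

Consider where 5 can go in column 1.
row 2, column 1 is out (box 1 already has a 5).
row 3, column 1 is out (row 3 already has a 5).
row 9, column 1 is out (row 9 already has a 5).
So the only cell in column 1 that can hold 5 is row 8, column 1.
That is row 8.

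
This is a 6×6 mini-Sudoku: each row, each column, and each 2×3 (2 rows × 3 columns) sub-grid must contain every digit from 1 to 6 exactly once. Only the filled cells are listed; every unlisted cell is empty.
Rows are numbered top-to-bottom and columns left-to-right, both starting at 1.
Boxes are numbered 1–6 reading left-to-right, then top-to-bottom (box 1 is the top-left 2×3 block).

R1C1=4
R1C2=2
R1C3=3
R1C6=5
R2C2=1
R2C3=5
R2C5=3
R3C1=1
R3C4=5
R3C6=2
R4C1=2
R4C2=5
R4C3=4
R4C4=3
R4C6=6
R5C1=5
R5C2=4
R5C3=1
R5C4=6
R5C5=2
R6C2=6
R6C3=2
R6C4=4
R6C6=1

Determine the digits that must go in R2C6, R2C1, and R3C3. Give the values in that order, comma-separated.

4,6,6

For R2C6:
  Row 2 already contains {1, 3, 5}.
  Column 6 already contains {1, 2, 5, 6}.
  Its 2×3 block (box 2) already contains {3, 5}.
  The only value from 1–6 not eliminated is 4, so R2C6 = 4.
For R2C1:
  Row 2 already contains {1, 3, 5}.
  Column 1 already contains {1, 2, 4, 5}.
  Its 2×3 block (box 1) already contains {1, 2, 3, 4, 5}.
  The only value from 1–6 not eliminated is 6, so R2C1 = 6.
For R3C3:
  Row 3 already contains {1, 2, 5}.
  Column 3 already contains {1, 2, 3, 4, 5}.
  Its 2×3 block (box 3) already contains {1, 2, 4, 5}.
  The only value from 1–6 not eliminated is 6, so R3C3 = 6.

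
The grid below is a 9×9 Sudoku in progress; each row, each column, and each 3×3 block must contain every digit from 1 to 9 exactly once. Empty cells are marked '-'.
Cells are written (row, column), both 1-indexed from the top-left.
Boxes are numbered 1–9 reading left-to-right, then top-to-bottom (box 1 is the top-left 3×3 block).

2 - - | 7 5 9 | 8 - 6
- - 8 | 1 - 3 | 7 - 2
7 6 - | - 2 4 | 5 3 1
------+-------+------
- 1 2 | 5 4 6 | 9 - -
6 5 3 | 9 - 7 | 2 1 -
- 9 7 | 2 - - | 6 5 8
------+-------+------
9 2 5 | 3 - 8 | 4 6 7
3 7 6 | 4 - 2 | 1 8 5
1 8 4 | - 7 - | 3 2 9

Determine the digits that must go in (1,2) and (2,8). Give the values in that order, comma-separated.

For (1,2):
  Consider where 3 can go in box 1.
  (1,3) is out (column 3 already has a 3).
  (2,1) is out (row 2 already has a 3).
  (2,2) is out (row 2 already has a 3).
  (3,3) is out (row 3 already has a 3).
  So the only cell in box 1 that can hold 3 is (1,2).
  So (1,2) = 3.
For (2,8):
  Consider where 9 can go in column 8.
  (1,8) is out (row 1 already has a 9).
  (4,8) is out (row 4 already has a 9).
  So the only cell in column 8 that can hold 9 is (2,8).
  So (2,8) = 9.

3,9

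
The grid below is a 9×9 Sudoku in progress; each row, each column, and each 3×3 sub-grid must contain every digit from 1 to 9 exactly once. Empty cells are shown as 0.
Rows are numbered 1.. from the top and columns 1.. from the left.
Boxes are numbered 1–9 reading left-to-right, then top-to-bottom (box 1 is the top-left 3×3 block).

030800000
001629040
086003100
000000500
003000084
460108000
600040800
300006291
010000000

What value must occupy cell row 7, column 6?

Cell row 7, column 6 itself could take any of {1, 2, 5, 7} by direct elimination.
Consider where 1 can go in row 7.
row 7, column 2 is out (column 2 already has a 1).
row 7, column 3 is out (column 3 already has a 1).
row 7, column 4 is out (column 4 already has a 1).
row 7, column 8 is out (box 9 already has a 1).
row 7, column 9 is out (column 9 already has a 1).
So the only cell in row 7 that can hold 1 is row 7, column 6.
Therefore row 7, column 6 = 1.

1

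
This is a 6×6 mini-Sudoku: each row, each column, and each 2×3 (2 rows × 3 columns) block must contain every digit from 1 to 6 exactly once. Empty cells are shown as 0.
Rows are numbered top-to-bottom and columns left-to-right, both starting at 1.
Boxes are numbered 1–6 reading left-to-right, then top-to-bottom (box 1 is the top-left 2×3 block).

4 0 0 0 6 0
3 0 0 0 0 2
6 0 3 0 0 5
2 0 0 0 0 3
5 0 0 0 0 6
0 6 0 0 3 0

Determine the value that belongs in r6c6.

4

Cell r6c6 itself could take any of {1, 4} by direct elimination.
Consider where 4 can go in column 6.
r1c6 is out (row 1 already has a 4).
So the only cell in column 6 that can hold 4 is r6c6.
Therefore r6c6 = 4.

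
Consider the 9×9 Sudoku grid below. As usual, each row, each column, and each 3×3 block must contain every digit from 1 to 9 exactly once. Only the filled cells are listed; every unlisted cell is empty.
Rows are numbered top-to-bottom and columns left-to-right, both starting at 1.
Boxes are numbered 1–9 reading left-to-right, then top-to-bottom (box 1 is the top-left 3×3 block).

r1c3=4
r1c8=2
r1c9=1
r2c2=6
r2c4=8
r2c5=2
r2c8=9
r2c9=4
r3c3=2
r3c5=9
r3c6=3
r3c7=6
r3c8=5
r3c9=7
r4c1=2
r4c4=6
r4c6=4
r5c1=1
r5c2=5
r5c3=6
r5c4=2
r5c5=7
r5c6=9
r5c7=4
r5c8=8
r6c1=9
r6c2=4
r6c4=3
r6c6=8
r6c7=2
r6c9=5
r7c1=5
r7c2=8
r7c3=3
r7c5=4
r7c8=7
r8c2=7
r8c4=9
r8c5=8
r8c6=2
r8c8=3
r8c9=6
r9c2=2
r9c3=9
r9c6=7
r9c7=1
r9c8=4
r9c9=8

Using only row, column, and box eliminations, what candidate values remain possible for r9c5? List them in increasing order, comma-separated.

3,5,6

Row 9 already contains {1, 2, 4, 7, 8, 9}.
Column 5 already contains {2, 4, 7, 8, 9}.
Its 3×3 block (box 8) already contains {2, 4, 7, 8, 9}.
Removing those from 1–9 leaves {3, 5, 6} as the candidates for r9c5.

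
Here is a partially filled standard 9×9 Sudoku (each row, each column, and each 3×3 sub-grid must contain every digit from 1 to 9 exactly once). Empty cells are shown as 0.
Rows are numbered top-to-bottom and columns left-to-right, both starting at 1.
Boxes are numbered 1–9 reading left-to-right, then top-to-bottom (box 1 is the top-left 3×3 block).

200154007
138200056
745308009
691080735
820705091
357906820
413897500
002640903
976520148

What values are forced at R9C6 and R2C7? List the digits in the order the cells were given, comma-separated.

3,4

For R9C6:
  Row 9 already contains {1, 2, 4, 5, 6, 7, 8, 9}.
  Column 6 already contains {4, 5, 6, 7, 8}.
  Its 3×3 block (box 8) already contains {2, 4, 5, 6, 7, 8, 9}.
  The only value from 1–9 not eliminated is 3, so R9C6 = 3.
For R2C7:
  Row 2 already contains {1, 2, 3, 5, 6, 8}.
  Column 7 already contains {1, 5, 7, 8, 9}.
  Its 3×3 block (box 3) already contains {5, 6, 7, 9}.
  The only value from 1–9 not eliminated is 4, so R2C7 = 4.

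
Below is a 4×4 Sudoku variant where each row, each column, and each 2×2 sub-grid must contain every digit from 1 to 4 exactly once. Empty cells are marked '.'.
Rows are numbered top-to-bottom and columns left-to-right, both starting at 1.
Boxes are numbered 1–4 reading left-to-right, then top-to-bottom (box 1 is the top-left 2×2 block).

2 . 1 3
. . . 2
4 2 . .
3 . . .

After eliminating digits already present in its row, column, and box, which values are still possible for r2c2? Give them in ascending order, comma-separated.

1,3,4

Row 2 already contains {2}.
Column 2 already contains {2}.
Its 2×2 block (box 1) already contains {2}.
Removing those from 1–4 leaves {1, 3, 4} as the candidates for r2c2.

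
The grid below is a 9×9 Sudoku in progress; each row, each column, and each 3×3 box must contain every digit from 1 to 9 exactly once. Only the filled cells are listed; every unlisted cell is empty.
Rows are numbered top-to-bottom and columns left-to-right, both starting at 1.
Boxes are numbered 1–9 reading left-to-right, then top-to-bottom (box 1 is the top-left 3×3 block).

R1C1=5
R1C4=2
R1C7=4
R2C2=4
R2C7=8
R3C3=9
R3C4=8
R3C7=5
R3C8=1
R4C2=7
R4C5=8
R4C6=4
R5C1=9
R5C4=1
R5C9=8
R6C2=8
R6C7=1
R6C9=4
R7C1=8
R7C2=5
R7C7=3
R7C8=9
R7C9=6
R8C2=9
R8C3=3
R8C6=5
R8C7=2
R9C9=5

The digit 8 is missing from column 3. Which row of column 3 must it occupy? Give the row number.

Consider where 8 can go in column 3.
R2C3 is out (row 2 already has a 8). R4C3 is out (row 4 already has a 8). R5C3 is out (row 5 already has a 8). R6C3 is out (row 6 already has a 8). The remaining empty cells in column 3 are similarly blocked.
So the only cell in column 3 that can hold 8 is R1C3.
That is row 1.

1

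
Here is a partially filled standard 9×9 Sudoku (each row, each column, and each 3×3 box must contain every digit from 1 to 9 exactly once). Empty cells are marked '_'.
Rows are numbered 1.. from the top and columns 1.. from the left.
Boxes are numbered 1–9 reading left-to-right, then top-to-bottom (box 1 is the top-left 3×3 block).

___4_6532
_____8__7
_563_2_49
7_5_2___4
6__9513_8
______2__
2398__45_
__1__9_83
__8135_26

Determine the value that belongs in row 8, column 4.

2

Cell row 8, column 4 itself could take any of {2, 6, 7} by direct elimination.
Consider where 2 can go in box 8.
row 7, column 5 is out (row 7 already has a 2).
row 7, column 6 is out (row 7 already has a 2).
row 8, column 5 is out (column 5 already has a 2).
So the only cell in box 8 that can hold 2 is row 8, column 4.
Therefore row 8, column 4 = 2.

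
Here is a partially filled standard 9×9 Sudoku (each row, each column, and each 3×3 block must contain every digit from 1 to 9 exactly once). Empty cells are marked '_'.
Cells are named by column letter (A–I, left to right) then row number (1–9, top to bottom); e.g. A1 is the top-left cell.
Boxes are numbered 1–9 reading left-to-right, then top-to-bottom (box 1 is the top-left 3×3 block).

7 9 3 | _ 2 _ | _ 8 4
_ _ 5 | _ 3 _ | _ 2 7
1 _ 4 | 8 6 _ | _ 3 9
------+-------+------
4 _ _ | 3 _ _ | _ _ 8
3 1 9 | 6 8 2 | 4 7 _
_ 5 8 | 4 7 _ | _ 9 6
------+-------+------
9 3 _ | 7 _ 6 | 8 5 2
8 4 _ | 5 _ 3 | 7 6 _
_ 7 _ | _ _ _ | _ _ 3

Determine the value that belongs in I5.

5

Row 5 already contains {1, 2, 3, 4, 6, 7, 8, 9}.
Column I already contains {2, 3, 4, 6, 7, 8, 9}.
Its 3×3 block (box 6) already contains {4, 6, 7, 8, 9}.
The only value from 1–9 not eliminated is 5, so I5 = 5.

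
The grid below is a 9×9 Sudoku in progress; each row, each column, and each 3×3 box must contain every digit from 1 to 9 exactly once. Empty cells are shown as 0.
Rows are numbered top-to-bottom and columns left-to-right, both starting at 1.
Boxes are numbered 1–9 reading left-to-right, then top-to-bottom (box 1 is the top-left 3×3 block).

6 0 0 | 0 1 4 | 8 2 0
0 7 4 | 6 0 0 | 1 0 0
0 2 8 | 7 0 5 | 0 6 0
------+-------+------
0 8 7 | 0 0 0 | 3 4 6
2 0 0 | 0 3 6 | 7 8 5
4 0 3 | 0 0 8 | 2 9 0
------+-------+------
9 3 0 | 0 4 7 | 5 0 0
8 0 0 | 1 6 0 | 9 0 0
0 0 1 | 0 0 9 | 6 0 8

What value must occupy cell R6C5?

7

Cell R6C5 itself could take any of {5, 7} by direct elimination.
Consider where 7 can go in row 6.
R6C2 is out (column 2 already has a 7).
R6C4 is out (column 4 already has a 7).
R6C9 is out (box 6 already has a 7).
So the only cell in row 6 that can hold 7 is R6C5.
Therefore R6C5 = 7.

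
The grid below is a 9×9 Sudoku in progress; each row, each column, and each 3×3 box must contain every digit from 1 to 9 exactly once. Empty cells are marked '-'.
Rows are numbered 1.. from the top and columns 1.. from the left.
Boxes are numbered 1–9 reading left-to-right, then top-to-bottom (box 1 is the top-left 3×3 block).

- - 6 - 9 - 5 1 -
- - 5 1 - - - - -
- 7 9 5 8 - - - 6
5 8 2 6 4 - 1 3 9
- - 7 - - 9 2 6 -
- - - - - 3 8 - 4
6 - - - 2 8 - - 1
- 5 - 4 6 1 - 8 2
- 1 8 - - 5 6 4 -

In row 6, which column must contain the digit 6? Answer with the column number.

Consider where 6 can go in row 6.
row 6, column 1 is out (column 1 already has a 6).
row 6, column 3 is out (column 3 already has a 6).
row 6, column 4 is out (column 4 already has a 6).
row 6, column 5 is out (column 5 already has a 6).
row 6, column 8 is out (column 8 already has a 6).
So the only cell in row 6 that can hold 6 is row 6, column 2.
That is column 2.

2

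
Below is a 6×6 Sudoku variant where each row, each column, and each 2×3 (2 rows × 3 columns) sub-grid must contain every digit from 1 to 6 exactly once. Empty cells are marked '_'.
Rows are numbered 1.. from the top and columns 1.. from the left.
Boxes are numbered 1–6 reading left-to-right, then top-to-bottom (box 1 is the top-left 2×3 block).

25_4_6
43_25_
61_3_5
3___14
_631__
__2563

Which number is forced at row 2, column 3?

6

Cell row 2, column 3 itself could take any of {1, 6} by direct elimination.
Consider where 6 can go in box 1.
row 1, column 3 is out (row 1 already has a 6).
So the only cell in box 1 that can hold 6 is row 2, column 3.
Therefore row 2, column 3 = 6.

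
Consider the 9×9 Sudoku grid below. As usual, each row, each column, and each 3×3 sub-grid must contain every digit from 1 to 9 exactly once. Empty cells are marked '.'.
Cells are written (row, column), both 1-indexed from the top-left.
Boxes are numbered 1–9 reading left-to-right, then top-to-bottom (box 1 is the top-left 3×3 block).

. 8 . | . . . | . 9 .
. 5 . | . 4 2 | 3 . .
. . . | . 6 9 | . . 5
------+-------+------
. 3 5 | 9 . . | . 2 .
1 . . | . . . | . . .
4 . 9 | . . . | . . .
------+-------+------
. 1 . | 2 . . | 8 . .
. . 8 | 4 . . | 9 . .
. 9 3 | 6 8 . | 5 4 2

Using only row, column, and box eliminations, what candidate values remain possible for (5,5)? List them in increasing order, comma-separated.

Row 5 already contains {1}.
Column 5 already contains {4, 6, 8}.
Its 3×3 block (box 5) already contains {9}.
Removing those from 1–9 leaves {2, 3, 5, 7} as the candidates for (5,5).

2,3,5,7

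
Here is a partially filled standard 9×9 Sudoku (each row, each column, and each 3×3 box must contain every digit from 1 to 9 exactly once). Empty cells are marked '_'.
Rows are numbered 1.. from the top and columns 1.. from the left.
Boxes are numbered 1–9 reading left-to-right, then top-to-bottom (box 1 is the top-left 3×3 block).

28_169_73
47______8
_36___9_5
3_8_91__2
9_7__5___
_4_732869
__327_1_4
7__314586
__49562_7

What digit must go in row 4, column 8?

5

Cell row 4, column 8 itself could take any of {4, 5} by direct elimination.
Consider where 5 can go in column 8.
row 2, column 8 is out (box 3 already has a 5).
row 3, column 8 is out (row 3 already has a 5).
row 5, column 8 is out (row 5 already has a 5).
row 7, column 8 is out (box 9 already has a 5).
row 9, column 8 is out (row 9 already has a 5).
So the only cell in column 8 that can hold 5 is row 4, column 8.
Therefore row 4, column 8 = 5.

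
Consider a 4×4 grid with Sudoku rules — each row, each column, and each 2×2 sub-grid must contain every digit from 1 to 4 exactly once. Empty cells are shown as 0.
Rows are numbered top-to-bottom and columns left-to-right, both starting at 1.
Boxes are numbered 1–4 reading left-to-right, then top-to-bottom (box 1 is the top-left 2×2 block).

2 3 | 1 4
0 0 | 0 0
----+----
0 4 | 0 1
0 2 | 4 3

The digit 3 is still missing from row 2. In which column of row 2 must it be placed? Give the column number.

Consider where 3 can go in row 2.
R2C1 is out (box 1 already has a 3).
R2C2 is out (column 2 already has a 3).
R2C4 is out (column 4 already has a 3).
So the only cell in row 2 that can hold 3 is R2C3.
That is column 3.

3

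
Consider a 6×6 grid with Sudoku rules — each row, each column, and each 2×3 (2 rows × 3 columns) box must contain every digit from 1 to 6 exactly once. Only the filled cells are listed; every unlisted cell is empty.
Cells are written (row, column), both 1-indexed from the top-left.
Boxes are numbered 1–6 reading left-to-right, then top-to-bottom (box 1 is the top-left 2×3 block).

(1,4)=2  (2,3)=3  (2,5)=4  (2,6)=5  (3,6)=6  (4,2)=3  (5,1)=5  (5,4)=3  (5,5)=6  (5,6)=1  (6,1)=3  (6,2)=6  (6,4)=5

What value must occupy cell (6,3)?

1

Cell (6,3) itself could take any of {1, 2, 4} by direct elimination.
Consider where 1 can go in box 5.
(5,2) is out (row 5 already has a 1).
(5,3) is out (row 5 already has a 1).
So the only cell in box 5 that can hold 1 is (6,3).
Therefore (6,3) = 1.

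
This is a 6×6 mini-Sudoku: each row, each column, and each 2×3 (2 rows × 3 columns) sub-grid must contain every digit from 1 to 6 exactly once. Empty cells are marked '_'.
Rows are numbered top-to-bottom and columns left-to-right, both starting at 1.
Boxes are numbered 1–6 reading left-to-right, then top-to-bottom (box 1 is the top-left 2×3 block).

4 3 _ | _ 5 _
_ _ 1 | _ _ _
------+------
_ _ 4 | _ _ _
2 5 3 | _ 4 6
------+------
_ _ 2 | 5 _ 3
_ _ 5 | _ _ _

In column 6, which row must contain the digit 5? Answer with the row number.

Consider where 5 can go in column 6.
R1C6 is out (row 1 already has a 5).
R2C6 is out (box 2 already has a 5).
R6C6 is out (row 6 already has a 5).
So the only cell in column 6 that can hold 5 is R3C6.
That is row 3.

3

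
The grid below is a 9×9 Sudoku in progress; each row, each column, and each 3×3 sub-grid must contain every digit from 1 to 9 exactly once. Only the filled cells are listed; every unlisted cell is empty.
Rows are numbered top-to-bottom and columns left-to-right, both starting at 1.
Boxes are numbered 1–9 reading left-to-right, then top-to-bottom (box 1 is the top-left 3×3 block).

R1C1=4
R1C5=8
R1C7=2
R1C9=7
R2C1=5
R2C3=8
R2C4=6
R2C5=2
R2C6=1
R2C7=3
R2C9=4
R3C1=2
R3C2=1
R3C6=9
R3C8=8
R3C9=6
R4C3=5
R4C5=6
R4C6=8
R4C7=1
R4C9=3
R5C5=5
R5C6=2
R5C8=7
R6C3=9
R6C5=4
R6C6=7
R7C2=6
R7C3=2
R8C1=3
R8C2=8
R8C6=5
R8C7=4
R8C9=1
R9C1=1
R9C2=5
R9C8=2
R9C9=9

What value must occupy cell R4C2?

Cell R4C2 itself could take any of {2, 4, 7} by direct elimination.
Consider where 2 can go in row 4.
R4C1 is out (column 1 already has a 2).
R4C4 is out (box 5 already has a 2).
R4C8 is out (column 8 already has a 2).
So the only cell in row 4 that can hold 2 is R4C2.
Therefore R4C2 = 2.

2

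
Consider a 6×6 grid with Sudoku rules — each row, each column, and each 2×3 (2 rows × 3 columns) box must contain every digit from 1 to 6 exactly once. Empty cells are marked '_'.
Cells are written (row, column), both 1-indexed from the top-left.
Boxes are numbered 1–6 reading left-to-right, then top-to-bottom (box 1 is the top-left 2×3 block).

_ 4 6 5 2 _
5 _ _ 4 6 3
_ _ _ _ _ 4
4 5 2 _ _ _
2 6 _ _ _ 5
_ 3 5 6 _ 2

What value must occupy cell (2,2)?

Cell (2,2) itself could take any of {1, 2} by direct elimination.
Consider where 2 can go in row 2.
(2,3) is out (column 3 already has a 2).
So the only cell in row 2 that can hold 2 is (2,2).
Therefore (2,2) = 2.

2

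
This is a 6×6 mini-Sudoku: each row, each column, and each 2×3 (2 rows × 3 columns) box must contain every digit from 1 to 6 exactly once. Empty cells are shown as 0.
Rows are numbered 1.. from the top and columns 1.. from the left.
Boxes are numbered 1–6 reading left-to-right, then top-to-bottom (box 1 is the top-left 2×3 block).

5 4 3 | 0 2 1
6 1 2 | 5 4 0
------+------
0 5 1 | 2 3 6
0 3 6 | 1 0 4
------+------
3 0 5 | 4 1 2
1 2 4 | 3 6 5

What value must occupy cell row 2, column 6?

Row 2 already contains {1, 2, 4, 5, 6}.
Column 6 already contains {1, 2, 4, 5, 6}.
Its 2×3 block (box 2) already contains {1, 2, 4, 5}.
The only value from 1–6 not eliminated is 3, so row 2, column 6 = 3.

3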